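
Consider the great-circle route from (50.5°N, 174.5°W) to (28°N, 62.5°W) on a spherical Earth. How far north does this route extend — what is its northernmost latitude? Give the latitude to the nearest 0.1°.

The great circle lies in the plane with unit normal n̂ = (p₁ × p₂)/|p₁ × p₂|.
Here n̂_z ≈ +0.527; the vertex latitude is φ_max = arccos|n̂_z| ≈ 58.2°.
Check via Clairaut: cos φ_max = |cos φ₁| · sin C = cos(50.5°)·sin(55.9°) ≈ 0.527, again giving ≈ 58.2°.

≈ 58.2°N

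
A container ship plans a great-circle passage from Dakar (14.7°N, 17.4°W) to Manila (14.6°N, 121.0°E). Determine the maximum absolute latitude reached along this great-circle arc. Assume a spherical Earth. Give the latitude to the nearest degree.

≈ 36°N

The great circle lies in the plane with unit normal n̂ = (p₁ × p₂)/|p₁ × p₂|.
Here n̂_z ≈ +0.805; the vertex latitude is φ_max = arccos|n̂_z| ≈ 36.4°.
Check via Clairaut: cos φ_max = |cos φ₁| · sin C = cos(14.7°)·sin(56.4°) ≈ 0.805, again giving ≈ 36.4°.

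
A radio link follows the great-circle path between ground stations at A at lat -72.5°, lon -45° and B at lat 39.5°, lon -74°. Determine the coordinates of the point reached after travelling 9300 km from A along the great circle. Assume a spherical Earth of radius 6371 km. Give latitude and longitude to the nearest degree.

From cos δ = sin φ₁ sin φ₂ + cos φ₁ cos φ₂ cos Δλ, the central angle is δ ≈ 1.986 rad (113.8°). The total great-circle distance is δ·R ≈ 1.986 × 6371 ≈ 12655 km, so the target fraction is f = 9300/12655 ≈ 0.735.
Interpolate at f ≈ 0.735 with slerp weights a = sin((1−f)δ)/sin δ ≈ 0.549, b = sin(fδ)/sin δ ≈ 1.086.
p = a·p₁ + b·p₂ ≈ (0.348, -0.923, 0.167); φ = arcsin(p_z) ≈ 9.62°, λ = atan2(p_y, p_x) ≈ -69.34°.

≈ lat 10°, lon -69°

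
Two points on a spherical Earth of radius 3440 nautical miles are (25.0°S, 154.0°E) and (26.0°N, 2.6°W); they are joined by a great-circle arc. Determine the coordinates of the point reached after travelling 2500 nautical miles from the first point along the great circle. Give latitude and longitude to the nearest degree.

≈ (14°S, 111°E)

Write both endpoints as unit vectors p₁, p₂ with components (cos φ cos λ, cos φ sin λ, sin φ).
The central angle between the endpoints is δ = arccos(p₁·p₂) ≈ 2.773 rad (158.9°). The total great-circle distance is δ·R ≈ 2.773 × 3440 ≈ 9539 nmi, so the target fraction is f = 2500/9539 ≈ 0.262.
Interpolate at f ≈ 0.262 with slerp weights a = sin((1−f)δ)/sin δ ≈ 2.468, b = sin(fδ)/sin δ ≈ 1.844.
p = a·p₁ + b·p₂ ≈ (-0.354, 0.905, -0.234); φ = arcsin(p_z) ≈ -13.56°, λ = atan2(p_y, p_x) ≈ 111.37°.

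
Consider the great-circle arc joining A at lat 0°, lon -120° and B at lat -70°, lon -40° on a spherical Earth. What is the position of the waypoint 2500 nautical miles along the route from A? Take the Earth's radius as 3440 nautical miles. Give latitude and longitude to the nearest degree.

≈ lat -39°, lon -103°

Write both endpoints as unit vectors p₁, p₂ with components (cos φ cos λ, cos φ sin λ, sin φ).
The central angle between the endpoints is δ = arccos(p₁·p₂) ≈ 1.511 rad (86.6°). The total great-circle distance is δ·R ≈ 1.511 × 3440 ≈ 5199 nmi, so the target fraction is f = 2500/5199 ≈ 0.481.
Interpolate at f ≈ 0.481 with slerp weights a = sin((1−f)δ)/sin δ ≈ 0.708, b = sin(fδ)/sin δ ≈ 0.666.
p = a·p₁ + b·p₂ ≈ (-0.180, -0.759, -0.625); φ = arcsin(p_z) ≈ -38.72°, λ = atan2(p_y, p_x) ≈ -103.30°.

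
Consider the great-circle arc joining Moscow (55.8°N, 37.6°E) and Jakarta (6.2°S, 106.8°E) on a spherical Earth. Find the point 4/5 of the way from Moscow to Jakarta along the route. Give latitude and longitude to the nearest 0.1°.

≈ 8.0°N, 98.0°E

Convert each endpoint to a unit vector on the sphere (x = cos φ cos λ, y = cos φ sin λ, z = sin φ).
The central angle between the endpoints is δ = arccos(p₁·p₂) ≈ 1.461 rad (83.7°).
Interpolate at f = 4/5 with slerp weights a = sin((1−f)δ)/sin δ ≈ 0.290, b = sin(fδ)/sin δ ≈ 0.926.
p = a·p₁ + b·p₂ ≈ (-0.137, 0.981, 0.140); φ = arcsin(p_z) ≈ 8.03°, λ = atan2(p_y, p_x) ≈ 97.95°.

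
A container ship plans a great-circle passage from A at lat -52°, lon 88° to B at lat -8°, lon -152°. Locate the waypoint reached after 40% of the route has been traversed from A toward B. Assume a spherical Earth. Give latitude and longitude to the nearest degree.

The haversine formula gives a central angle δ ≈ 1.767 rad (101.3°) between the endpoints.
Interpolate at f = 0.40 with slerp weights a = sin((1−f)δ)/sin δ ≈ 0.890, b = sin(fδ)/sin δ ≈ 0.662.
p = a·p₁ + b·p₂ ≈ (-0.560, 0.240, -0.793); φ = arcsin(p_z) ≈ -52.49°, λ = atan2(p_y, p_x) ≈ 156.84°.

≈ lat -52°, lon 157°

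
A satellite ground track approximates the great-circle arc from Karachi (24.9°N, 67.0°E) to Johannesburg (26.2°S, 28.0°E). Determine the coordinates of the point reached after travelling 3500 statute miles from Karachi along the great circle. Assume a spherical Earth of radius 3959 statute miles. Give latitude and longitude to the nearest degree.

≈ 16°S, 36°E

The haversine formula gives a central angle δ ≈ 1.108 rad (63.5°) between the endpoints. The total great-circle distance is δ·R ≈ 1.108 × 3959 ≈ 4386 mi, so the target fraction is f = 3500/4386 ≈ 0.798.
Interpolate at f ≈ 0.798 with slerp weights a = sin((1−f)δ)/sin δ ≈ 0.248, b = sin(fδ)/sin δ ≈ 0.864.
p = a·p₁ + b·p₂ ≈ (0.773, 0.571, -0.277); φ = arcsin(p_z) ≈ -16.09°, λ = atan2(p_y, p_x) ≈ 36.47°.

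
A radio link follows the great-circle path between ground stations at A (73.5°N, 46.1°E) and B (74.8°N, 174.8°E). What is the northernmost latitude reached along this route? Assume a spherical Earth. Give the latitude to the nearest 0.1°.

≈ 83.0°N

The great circle lies in the plane with unit normal n̂ = (p₁ × p₂)/|p₁ × p₂|.
Here n̂_z ≈ +0.122; the vertex latitude is φ_max = arccos|n̂_z| ≈ 83.0°.
Check via Clairaut: cos φ_max = |cos φ₁| · sin C = cos(73.5°)·sin(25.4°) ≈ 0.122, again giving ≈ 83.0°.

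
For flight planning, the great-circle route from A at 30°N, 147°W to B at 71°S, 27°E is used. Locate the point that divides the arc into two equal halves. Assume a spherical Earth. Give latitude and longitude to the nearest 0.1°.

≈ 39.4°S, 143.4°W

From cos δ = sin φ₁ sin φ₂ + cos φ₁ cos φ₂ cos Δλ, the central angle is δ ≈ 2.424 rad (138.9°).
Interpolate at f = 1/2 with slerp weights a = sin((1−f)δ)/sin δ ≈ 1.423, b = sin(fδ)/sin δ ≈ 1.423.
p = a·p₁ + b·p₂ ≈ (-0.621, -0.461, -0.634); φ = arcsin(p_z) ≈ -39.35°, λ = atan2(p_y, p_x) ≈ -143.41°.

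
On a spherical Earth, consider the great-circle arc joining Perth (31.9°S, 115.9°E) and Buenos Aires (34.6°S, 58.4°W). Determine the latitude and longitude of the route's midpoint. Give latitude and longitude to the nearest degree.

≈ (85°S, 46°E)

Convert each endpoint to a unit vector on the sphere (x = cos φ cos λ, y = cos φ sin λ, z = sin φ).
The central angle between the endpoints is δ = arccos(p₁·p₂) ≈ 1.977 rad (113.3°).
Interpolate at f = 1/2 with slerp weights a = sin((1−f)δ)/sin δ ≈ 0.909, b = sin(fδ)/sin δ ≈ 0.909.
p = a·p₁ + b·p₂ ≈ (0.055, 0.057, -0.997); φ = arcsin(p_z) ≈ -85.46°, λ = atan2(p_y, p_x) ≈ 45.99°.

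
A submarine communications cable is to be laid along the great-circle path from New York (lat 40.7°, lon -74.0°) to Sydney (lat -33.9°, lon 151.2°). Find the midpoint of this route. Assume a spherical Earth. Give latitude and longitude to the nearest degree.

≈ lat 9°, lon -148°

Convert each endpoint to a unit vector on the sphere (x = cos φ cos λ, y = cos φ sin λ, z = sin φ).
The central angle between the endpoints is δ = arccos(p₁·p₂) ≈ 2.510 rad (143.8°).
Interpolate at f = 1/2 with slerp weights a = sin((1−f)δ)/sin δ ≈ 1.610, b = sin(fδ)/sin δ ≈ 1.610.
p = a·p₁ + b·p₂ ≈ (-0.835, -0.530, 0.152); φ = arcsin(p_z) ≈ 8.74°, λ = atan2(p_y, p_x) ≈ -147.61°.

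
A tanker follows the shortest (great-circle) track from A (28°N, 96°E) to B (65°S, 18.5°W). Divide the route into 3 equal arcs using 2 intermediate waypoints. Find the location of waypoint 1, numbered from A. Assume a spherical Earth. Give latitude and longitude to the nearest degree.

The haversine formula gives a central angle δ ≈ 2.190 rad (125.5°) between the endpoints.
Interpolate at f = 1/3 with slerp weights a = sin((1−f)δ)/sin δ ≈ 1.220, b = sin(fδ)/sin δ ≈ 0.819.
p = a·p₁ + b·p₂ ≈ (0.216, 0.962, -0.169); φ = arcsin(p_z) ≈ -9.74°, λ = atan2(p_y, p_x) ≈ 77.37°.

≈ (10°S, 77°E)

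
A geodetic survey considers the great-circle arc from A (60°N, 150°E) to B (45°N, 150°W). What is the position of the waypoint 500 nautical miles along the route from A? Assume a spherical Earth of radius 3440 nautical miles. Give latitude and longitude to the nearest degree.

Convert each endpoint to a unit vector on the sphere (x = cos φ cos λ, y = cos φ sin λ, z = sin φ).
The central angle between the endpoints is δ = arccos(p₁·p₂) ≈ 0.661 rad (37.9°). The total great-circle distance is δ·R ≈ 0.661 × 3440 ≈ 2275 nmi, so the target fraction is f = 500/2275 ≈ 0.220.
Interpolate at f ≈ 0.220 with slerp weights a = sin((1−f)δ)/sin δ ≈ 0.803, b = sin(fδ)/sin δ ≈ 0.236.
p = a·p₁ + b·p₂ ≈ (-0.492, 0.117, 0.862); φ = arcsin(p_z) ≈ 59.60°, λ = atan2(p_y, p_x) ≈ 166.58°.

≈ (60°N, 167°E)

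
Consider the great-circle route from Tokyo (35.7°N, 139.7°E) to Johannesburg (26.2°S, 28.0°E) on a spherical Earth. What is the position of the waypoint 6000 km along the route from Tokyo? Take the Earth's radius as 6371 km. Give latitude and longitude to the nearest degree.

The haversine formula gives a central angle δ ≈ 2.126 rad (121.8°) between the endpoints. The total great-circle distance is δ·R ≈ 2.126 × 6371 ≈ 13544 km, so the target fraction is f = 6000/13544 ≈ 0.443.
Interpolate at f ≈ 0.443 with slerp weights a = sin((1−f)δ)/sin δ ≈ 1.090, b = sin(fδ)/sin δ ≈ 0.951.
p = a·p₁ + b·p₂ ≈ (0.079, 0.973, 0.216); φ = arcsin(p_z) ≈ 12.47°, λ = atan2(p_y, p_x) ≈ 85.37°.

≈ (12°N, 85°E)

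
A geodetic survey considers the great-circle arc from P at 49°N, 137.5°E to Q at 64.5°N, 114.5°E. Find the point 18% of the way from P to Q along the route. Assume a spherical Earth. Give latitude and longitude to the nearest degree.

From cos δ = sin φ₁ sin φ₂ + cos φ₁ cos φ₂ cos Δλ, the central angle is δ ≈ 0.345 rad (19.7°).
Interpolate at f = 0.18 with slerp weights a = sin((1−f)δ)/sin δ ≈ 0.825, b = sin(fδ)/sin δ ≈ 0.183.
p = a·p₁ + b·p₂ ≈ (-0.432, 0.438, 0.789); φ = arcsin(p_z) ≈ 52.05°, λ = atan2(p_y, p_x) ≈ 134.62°.

≈ 52°N, 135°E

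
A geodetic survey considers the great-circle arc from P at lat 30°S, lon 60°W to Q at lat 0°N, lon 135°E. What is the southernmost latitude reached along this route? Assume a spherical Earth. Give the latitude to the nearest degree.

The great circle lies in the plane with unit normal n̂ = (p₁ × p₂)/|p₁ × p₂|.
Here n̂_z ≈ -0.409; the vertex latitude is φ_max = arccos|n̂_z| ≈ 65.9°.
Check via Clairaut: cos φ_max = |cos φ₁| · sin C = cos(30.0°)·sin(151.8°) ≈ 0.409, again giving ≈ 65.9°.

≈ 66°S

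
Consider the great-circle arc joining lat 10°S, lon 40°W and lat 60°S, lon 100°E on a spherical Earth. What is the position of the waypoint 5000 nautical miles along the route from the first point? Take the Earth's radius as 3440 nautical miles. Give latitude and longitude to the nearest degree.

≈ lat 71°S, lon 58°E

From cos δ = sin φ₁ sin φ₂ + cos φ₁ cos φ₂ cos Δλ, the central angle is δ ≈ 1.800 rad (103.1°). The total great-circle distance is δ·R ≈ 1.800 × 3440 ≈ 6191 nmi, so the target fraction is f = 5000/6191 ≈ 0.808.
Interpolate at f ≈ 0.808 with slerp weights a = sin((1−f)δ)/sin δ ≈ 0.348, b = sin(fδ)/sin δ ≈ 1.020.
p = a·p₁ + b·p₂ ≈ (0.174, 0.282, -0.944); φ = arcsin(p_z) ≈ -70.66°, λ = atan2(p_y, p_x) ≈ 58.25°.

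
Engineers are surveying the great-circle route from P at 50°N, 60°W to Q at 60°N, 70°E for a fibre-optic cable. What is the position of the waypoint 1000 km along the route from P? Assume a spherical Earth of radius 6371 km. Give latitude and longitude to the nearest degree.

≈ 58°N, 53°W

Write both endpoints as unit vectors p₁, p₂ with components (cos φ cos λ, cos φ sin λ, sin φ).
The central angle between the endpoints is δ = arccos(p₁·p₂) ≈ 1.096 rad (62.8°). The total great-circle distance is δ·R ≈ 1.096 × 6371 ≈ 6985 km, so the target fraction is f = 1000/6985 ≈ 0.143.
Interpolate at f ≈ 0.143 with slerp weights a = sin((1−f)δ)/sin δ ≈ 0.907, b = sin(fδ)/sin δ ≈ 0.176.
p = a·p₁ + b·p₂ ≈ (0.322, -0.423, 0.847); φ = arcsin(p_z) ≈ 57.92°, λ = atan2(p_y, p_x) ≈ -52.72°.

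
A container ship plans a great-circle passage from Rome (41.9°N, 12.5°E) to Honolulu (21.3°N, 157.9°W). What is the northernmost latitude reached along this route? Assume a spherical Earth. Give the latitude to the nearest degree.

≈ 83°N

The great circle lies in the plane with unit normal n̂ = (p₁ × p₂)/|p₁ × p₂|.
Here n̂_z ≈ -0.129; the vertex latitude is φ_max = arccos|n̂_z| ≈ 82.6°.
Check via Clairaut: cos φ_max = |cos φ₁| · sin C = cos(41.9°)·sin(10.0°) ≈ 0.129, again giving ≈ 82.6°.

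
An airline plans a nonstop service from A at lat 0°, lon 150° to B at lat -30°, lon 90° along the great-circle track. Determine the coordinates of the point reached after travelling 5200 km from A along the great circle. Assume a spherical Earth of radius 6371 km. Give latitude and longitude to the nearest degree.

Write both endpoints as unit vectors p₁, p₂ with components (cos φ cos λ, cos φ sin λ, sin φ).
The central angle between the endpoints is δ = arccos(p₁·p₂) ≈ 1.123 rad (64.3°). The total great-circle distance is δ·R ≈ 1.123 × 6371 ≈ 7154 km, so the target fraction is f = 5200/7154 ≈ 0.727.
Interpolate at f ≈ 0.727 with slerp weights a = sin((1−f)δ)/sin δ ≈ 0.335, b = sin(fδ)/sin δ ≈ 0.808.
p = a·p₁ + b·p₂ ≈ (-0.290, 0.867, -0.404); φ = arcsin(p_z) ≈ -23.84°, λ = atan2(p_y, p_x) ≈ 108.49°.

≈ lat -24°, lon 108°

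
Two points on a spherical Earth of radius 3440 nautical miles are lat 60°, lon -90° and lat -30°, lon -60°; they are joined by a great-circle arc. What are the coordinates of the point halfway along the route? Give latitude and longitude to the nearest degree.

≈ lat 15°, lon -71°

Convert each endpoint to a unit vector on the sphere (x = cos φ cos λ, y = cos φ sin λ, z = sin φ).
The central angle between the endpoints is δ = arccos(p₁·p₂) ≈ 1.629 rad (93.3°).
Interpolate at f = 1/2 with slerp weights a = sin((1−f)δ)/sin δ ≈ 0.729, b = sin(fδ)/sin δ ≈ 0.729.
p = a·p₁ + b·p₂ ≈ (0.315, -0.911, 0.267); φ = arcsin(p_z) ≈ 15.47°, λ = atan2(p_y, p_x) ≈ -70.89°.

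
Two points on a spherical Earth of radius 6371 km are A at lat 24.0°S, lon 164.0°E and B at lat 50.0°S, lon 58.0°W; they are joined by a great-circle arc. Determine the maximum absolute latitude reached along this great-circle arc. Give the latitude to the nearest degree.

The great circle lies in the plane with unit normal n̂ = (p₁ × p₂)/|p₁ × p₂|.
Here n̂_z ≈ +0.396; the vertex latitude is φ_max = arccos|n̂_z| ≈ 66.7°.

≈ 67°S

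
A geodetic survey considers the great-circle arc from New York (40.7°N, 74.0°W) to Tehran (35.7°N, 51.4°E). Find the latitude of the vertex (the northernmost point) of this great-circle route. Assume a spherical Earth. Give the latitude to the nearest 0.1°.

The great circle lies in the plane with unit normal n̂ = (p₁ × p₂)/|p₁ × p₂|.
Here n̂_z ≈ +0.502; the vertex latitude is φ_max = arccos|n̂_z| ≈ 59.9°.
Check via Clairaut: cos φ_max = |cos φ₁| · sin C = cos(40.7°)·sin(41.5°) ≈ 0.502, again giving ≈ 59.9°.

≈ 59.9°N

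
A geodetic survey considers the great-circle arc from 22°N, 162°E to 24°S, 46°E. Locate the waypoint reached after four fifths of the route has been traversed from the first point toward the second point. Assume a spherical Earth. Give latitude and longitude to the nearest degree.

≈ 17°S, 71°E

Convert each endpoint to a unit vector on the sphere (x = cos φ cos λ, y = cos φ sin λ, z = sin φ).
The central angle between the endpoints is δ = arccos(p₁·p₂) ≈ 2.122 rad (121.6°).
Interpolate at f = 4/5 with slerp weights a = sin((1−f)δ)/sin δ ≈ 0.483, b = sin(fδ)/sin δ ≈ 1.164.
p = a·p₁ + b·p₂ ≈ (0.313, 0.904, -0.293); φ = arcsin(p_z) ≈ -17.01°, λ = atan2(p_y, p_x) ≈ 70.91°.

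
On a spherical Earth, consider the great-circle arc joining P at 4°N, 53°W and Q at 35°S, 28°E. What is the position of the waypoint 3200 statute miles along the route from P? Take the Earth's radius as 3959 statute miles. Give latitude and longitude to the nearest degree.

Convert each endpoint to a unit vector on the sphere (x = cos φ cos λ, y = cos φ sin λ, z = sin φ).
The central angle between the endpoints is δ = arccos(p₁·p₂) ≈ 1.483 rad (85.0°). The total great-circle distance is δ·R ≈ 1.483 × 3959 ≈ 5871 mi, so the target fraction is f = 3200/5871 ≈ 0.545.
Interpolate at f ≈ 0.545 with slerp weights a = sin((1−f)δ)/sin δ ≈ 0.627, b = sin(fδ)/sin δ ≈ 0.726.
p = a·p₁ + b·p₂ ≈ (0.901, -0.220, -0.373); φ = arcsin(p_z) ≈ -21.88°, λ = atan2(p_y, p_x) ≈ -13.74°.

≈ 22°S, 14°W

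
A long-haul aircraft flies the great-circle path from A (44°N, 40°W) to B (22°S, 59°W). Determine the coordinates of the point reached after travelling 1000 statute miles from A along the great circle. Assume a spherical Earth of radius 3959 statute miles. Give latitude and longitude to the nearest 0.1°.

Write both endpoints as unit vectors p₁, p₂ with components (cos φ cos λ, cos φ sin λ, sin φ).
The central angle between the endpoints is δ = arccos(p₁·p₂) ≈ 1.191 rad (68.3°). The total great-circle distance is δ·R ≈ 1.191 × 3959 ≈ 4717 mi, so the target fraction is f = 1000/4717 ≈ 0.212.
Interpolate at f ≈ 0.212 with slerp weights a = sin((1−f)δ)/sin δ ≈ 0.869, b = sin(fδ)/sin δ ≈ 0.269.
p = a·p₁ + b·p₂ ≈ (0.607, -0.615, 0.503); φ = arcsin(p_z) ≈ 30.17°, λ = atan2(p_y, p_x) ≈ -45.39°.

≈ (30.2°N, 45.4°W)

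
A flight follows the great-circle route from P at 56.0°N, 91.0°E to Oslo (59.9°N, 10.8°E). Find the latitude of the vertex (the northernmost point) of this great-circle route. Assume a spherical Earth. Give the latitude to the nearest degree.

The great circle lies in the plane with unit normal n̂ = (p₁ × p₂)/|p₁ × p₂|.
Here n̂_z ≈ -0.429; the vertex latitude is φ_max = arccos|n̂_z| ≈ 64.6°.
Check via Clairaut: cos φ_max = |cos φ₁| · sin C = cos(56.0°)·sin(50.1°) ≈ 0.429, again giving ≈ 64.6°.

≈ 65°N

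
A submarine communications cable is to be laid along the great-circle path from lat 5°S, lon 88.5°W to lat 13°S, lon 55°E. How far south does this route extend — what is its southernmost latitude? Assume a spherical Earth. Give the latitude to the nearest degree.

The great circle lies in the plane with unit normal n̂ = (p₁ × p₂)/|p₁ × p₂|.
Here n̂_z ≈ +0.889; the vertex latitude is φ_max = arccos|n̂_z| ≈ 27.2°.
Check via Clairaut: cos φ_max = |cos φ₁| · sin C = cos(5.0°)·sin(116.8°) ≈ 0.889, again giving ≈ 27.2°.

≈ 27°S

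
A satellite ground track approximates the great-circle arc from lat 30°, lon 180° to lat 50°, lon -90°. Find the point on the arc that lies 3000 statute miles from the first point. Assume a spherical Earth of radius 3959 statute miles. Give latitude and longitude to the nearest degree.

Write both endpoints as unit vectors p₁, p₂ with components (cos φ cos λ, cos φ sin λ, sin φ).
The central angle between the endpoints is δ = arccos(p₁·p₂) ≈ 1.178 rad (67.5°). The total great-circle distance is δ·R ≈ 1.178 × 3959 ≈ 4663 mi, so the target fraction is f = 3000/4663 ≈ 0.643.
Interpolate at f ≈ 0.643 with slerp weights a = sin((1−f)δ)/sin δ ≈ 0.441, b = sin(fδ)/sin δ ≈ 0.744.
p = a·p₁ + b·p₂ ≈ (-0.382, -0.478, 0.791); φ = arcsin(p_z) ≈ 52.25°, λ = atan2(p_y, p_x) ≈ -128.63°.

≈ lat 52°, lon -129°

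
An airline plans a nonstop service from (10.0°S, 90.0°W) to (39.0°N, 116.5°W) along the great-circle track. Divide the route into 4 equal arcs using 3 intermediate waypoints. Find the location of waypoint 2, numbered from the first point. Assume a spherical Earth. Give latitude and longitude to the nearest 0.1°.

≈ (14.9°N, 101.7°W)

The haversine formula gives a central angle δ ≈ 0.957 rad (54.9°) between the endpoints.
Interpolate at f = 2/4 with slerp weights a = sin((1−f)δ)/sin δ ≈ 0.563, b = sin(fδ)/sin δ ≈ 0.563.
p = a·p₁ + b·p₂ ≈ (-0.195, -0.947, 0.257); φ = arcsin(p_z) ≈ 14.87°, λ = atan2(p_y, p_x) ≈ -101.66°.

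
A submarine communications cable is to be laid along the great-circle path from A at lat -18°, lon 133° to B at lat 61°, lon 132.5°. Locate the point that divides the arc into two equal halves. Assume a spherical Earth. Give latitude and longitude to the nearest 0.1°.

Write both endpoints as unit vectors p₁, p₂ with components (cos φ cos λ, cos φ sin λ, sin φ).
The central angle between the endpoints is δ = arccos(p₁·p₂) ≈ 1.379 rad (79.0°).
Interpolate at f = 1/2 with slerp weights a = sin((1−f)δ)/sin δ ≈ 0.648, b = sin(fδ)/sin δ ≈ 0.648.
p = a·p₁ + b·p₂ ≈ (-0.633, 0.682, 0.367); φ = arcsin(p_z) ≈ 21.50°, λ = atan2(p_y, p_x) ≈ 132.83°.

≈ lat 21.5°, lon 132.8°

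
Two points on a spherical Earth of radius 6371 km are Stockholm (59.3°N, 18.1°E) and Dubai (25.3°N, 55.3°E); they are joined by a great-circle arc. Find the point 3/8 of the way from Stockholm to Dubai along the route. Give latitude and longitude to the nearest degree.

Write both endpoints as unit vectors p₁, p₂ with components (cos φ cos λ, cos φ sin λ, sin φ).
The central angle between the endpoints is δ = arccos(p₁·p₂) ≈ 0.745 rad (42.7°).
Interpolate at f = 3/8 with slerp weights a = sin((1−f)δ)/sin δ ≈ 0.662, b = sin(fδ)/sin δ ≈ 0.407.
p = a·p₁ + b·p₂ ≈ (0.531, 0.407, 0.743); φ = arcsin(p_z) ≈ 48.01°, λ = atan2(p_y, p_x) ≈ 37.51°.

≈ 48°N, 38°E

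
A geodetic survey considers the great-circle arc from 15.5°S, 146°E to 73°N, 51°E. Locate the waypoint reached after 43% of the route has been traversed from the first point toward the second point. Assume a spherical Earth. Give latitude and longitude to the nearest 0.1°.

Write both endpoints as unit vectors p₁, p₂ with components (cos φ cos λ, cos φ sin λ, sin φ).
The central angle between the endpoints is δ = arccos(p₁·p₂) ≈ 1.855 rad (106.3°).
Interpolate at f = 0.43 with slerp weights a = sin((1−f)δ)/sin δ ≈ 0.907, b = sin(fδ)/sin δ ≈ 0.745.
p = a·p₁ + b·p₂ ≈ (-0.588, 0.658, 0.470); φ = arcsin(p_z) ≈ 28.06°, λ = atan2(p_y, p_x) ≈ 131.76°.

≈ 28.1°N, 131.8°E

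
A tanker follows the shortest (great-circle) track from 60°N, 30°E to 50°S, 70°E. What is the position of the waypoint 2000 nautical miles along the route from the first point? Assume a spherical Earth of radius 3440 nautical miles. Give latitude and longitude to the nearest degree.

≈ 29°N, 47°E

The haversine formula gives a central angle δ ≈ 2.001 rad (114.7°) between the endpoints. The total great-circle distance is δ·R ≈ 2.001 × 3440 ≈ 6884 nmi, so the target fraction is f = 2000/6884 ≈ 0.291.
Interpolate at f ≈ 0.291 with slerp weights a = sin((1−f)δ)/sin δ ≈ 1.088, b = sin(fδ)/sin δ ≈ 0.604.
p = a·p₁ + b·p₂ ≈ (0.604, 0.637, 0.479); φ = arcsin(p_z) ≈ 28.63°, λ = atan2(p_y, p_x) ≈ 46.53°.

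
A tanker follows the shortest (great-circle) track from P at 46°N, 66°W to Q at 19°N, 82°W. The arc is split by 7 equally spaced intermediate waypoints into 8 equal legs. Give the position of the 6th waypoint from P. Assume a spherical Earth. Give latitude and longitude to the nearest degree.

Convert each endpoint to a unit vector on the sphere (x = cos φ cos λ, y = cos φ sin λ, z = sin φ).
The central angle between the endpoints is δ = arccos(p₁·p₂) ≈ 0.525 rad (30.1°).
Interpolate at f = 6/8 with slerp weights a = sin((1−f)δ)/sin δ ≈ 0.261, b = sin(fδ)/sin δ ≈ 0.765.
p = a·p₁ + b·p₂ ≈ (0.174, -0.882, 0.437); φ = arcsin(p_z) ≈ 25.91°, λ = atan2(p_y, p_x) ≈ -78.81°.

≈ 26°N, 79°W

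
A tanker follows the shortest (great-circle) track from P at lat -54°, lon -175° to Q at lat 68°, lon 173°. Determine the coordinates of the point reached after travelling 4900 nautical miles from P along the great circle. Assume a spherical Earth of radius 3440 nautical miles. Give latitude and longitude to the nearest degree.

≈ lat 27°, lon 179°

Write both endpoints as unit vectors p₁, p₂ with components (cos φ cos λ, cos φ sin λ, sin φ).
The central angle between the endpoints is δ = arccos(p₁·p₂) ≈ 2.135 rad (122.3°). The total great-circle distance is δ·R ≈ 2.135 × 3440 ≈ 7344 nmi, so the target fraction is f = 4900/7344 ≈ 0.667.
Interpolate at f ≈ 0.667 with slerp weights a = sin((1−f)δ)/sin δ ≈ 0.772, b = sin(fδ)/sin δ ≈ 1.171.
p = a·p₁ + b·p₂ ≈ (-0.887, 0.014, 0.461); φ = arcsin(p_z) ≈ 27.45°, λ = atan2(p_y, p_x) ≈ 179.10°.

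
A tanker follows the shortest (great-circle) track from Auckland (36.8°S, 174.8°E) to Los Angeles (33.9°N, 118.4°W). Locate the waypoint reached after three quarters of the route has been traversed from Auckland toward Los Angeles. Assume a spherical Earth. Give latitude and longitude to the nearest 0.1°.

≈ (16.7°N, 136.3°W)

The haversine formula gives a central angle δ ≈ 1.643 rad (94.1°) between the endpoints.
Interpolate at f = 3/4 with slerp weights a = sin((1−f)δ)/sin δ ≈ 0.400, b = sin(fδ)/sin δ ≈ 0.946.
p = a·p₁ + b·p₂ ≈ (-0.693, -0.661, 0.288); φ = arcsin(p_z) ≈ 16.72°, λ = atan2(p_y, p_x) ≈ -136.32°.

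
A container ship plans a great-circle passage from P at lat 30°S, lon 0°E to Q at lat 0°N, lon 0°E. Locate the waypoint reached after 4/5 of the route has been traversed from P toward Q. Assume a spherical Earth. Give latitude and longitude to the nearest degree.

≈ lat 6°S, lon 0°E

Write both endpoints as unit vectors p₁, p₂ with components (cos φ cos λ, cos φ sin λ, sin φ).
The central angle between the endpoints is δ = arccos(p₁·p₂) ≈ 0.524 rad (30.0°).
Interpolate at f = 4/5 with slerp weights a = sin((1−f)δ)/sin δ ≈ 0.209, b = sin(fδ)/sin δ ≈ 0.813.
p = a·p₁ + b·p₂ ≈ (0.995, 0.000, -0.105); φ = arcsin(p_z) ≈ -6.00°, λ = atan2(p_y, p_x) ≈ 0.00°.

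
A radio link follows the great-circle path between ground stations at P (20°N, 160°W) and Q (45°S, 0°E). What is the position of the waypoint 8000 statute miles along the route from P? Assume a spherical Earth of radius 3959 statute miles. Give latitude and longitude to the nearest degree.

≈ (63°S, 52°W)

The haversine formula gives a central angle δ ≈ 2.618 rad (150.0°) between the endpoints. The total great-circle distance is δ·R ≈ 2.618 × 3959 ≈ 10366 mi, so the target fraction is f = 8000/10366 ≈ 0.772.
Interpolate at f ≈ 0.772 with slerp weights a = sin((1−f)δ)/sin δ ≈ 1.126, b = sin(fδ)/sin δ ≈ 1.802.
p = a·p₁ + b·p₂ ≈ (0.280, -0.362, -0.889); φ = arcsin(p_z) ≈ -62.77°, λ = atan2(p_y, p_x) ≈ -52.29°.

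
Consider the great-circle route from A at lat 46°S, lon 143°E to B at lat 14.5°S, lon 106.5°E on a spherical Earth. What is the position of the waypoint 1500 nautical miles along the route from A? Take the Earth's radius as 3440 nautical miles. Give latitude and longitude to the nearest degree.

Convert each endpoint to a unit vector on the sphere (x = cos φ cos λ, y = cos φ sin λ, z = sin φ).
The central angle between the endpoints is δ = arccos(p₁·p₂) ≈ 0.766 rad (43.9°). The total great-circle distance is δ·R ≈ 0.766 × 3440 ≈ 2635 nmi, so the target fraction is f = 1500/2635 ≈ 0.569.
Interpolate at f ≈ 0.569 with slerp weights a = sin((1−f)δ)/sin δ ≈ 0.467, b = sin(fδ)/sin δ ≈ 0.609.
p = a·p₁ + b·p₂ ≈ (-0.427, 0.761, -0.489); φ = arcsin(p_z) ≈ -29.26°, λ = atan2(p_y, p_x) ≈ 119.29°.

≈ lat 29°S, lon 119°E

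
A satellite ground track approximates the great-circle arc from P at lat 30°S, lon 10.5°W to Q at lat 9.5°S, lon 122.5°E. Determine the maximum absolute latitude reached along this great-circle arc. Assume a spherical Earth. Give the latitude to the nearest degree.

The great circle lies in the plane with unit normal n̂ = (p₁ × p₂)/|p₁ × p₂|.
Here n̂_z ≈ +0.721; the vertex latitude is φ_max = arccos|n̂_z| ≈ 43.8°.
Check via Clairaut: cos φ_max = |cos φ₁| · sin C = cos(30.0°)·sin(123.6°) ≈ 0.721, again giving ≈ 43.8°.

≈ 44°S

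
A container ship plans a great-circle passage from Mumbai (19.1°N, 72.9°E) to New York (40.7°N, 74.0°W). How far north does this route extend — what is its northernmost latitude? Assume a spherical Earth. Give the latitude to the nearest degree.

The great circle lies in the plane with unit normal n̂ = (p₁ × p₂)/|p₁ × p₂|.
Here n̂_z ≈ -0.424; the vertex latitude is φ_max = arccos|n̂_z| ≈ 64.9°.
Check via Clairaut: cos φ_max = |cos φ₁| · sin C = cos(19.1°)·sin(26.7°) ≈ 0.424, again giving ≈ 64.9°.

≈ 65°N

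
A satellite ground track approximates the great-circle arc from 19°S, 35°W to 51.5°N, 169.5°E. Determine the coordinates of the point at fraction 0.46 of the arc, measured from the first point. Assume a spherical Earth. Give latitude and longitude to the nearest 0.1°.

Write both endpoints as unit vectors p₁, p₂ with components (cos φ cos λ, cos φ sin λ, sin φ).
The central angle between the endpoints is δ = arccos(p₁·p₂) ≈ 2.482 rad (142.2°).
Interpolate at f = 0.46 with slerp weights a = sin((1−f)δ)/sin δ ≈ 1.589, b = sin(fδ)/sin δ ≈ 1.484.
p = a·p₁ + b·p₂ ≈ (0.322, -0.693, 0.644); φ = arcsin(p_z) ≈ 40.12°, λ = atan2(p_y, p_x) ≈ -65.08°.

≈ 40.1°N, 65.1°W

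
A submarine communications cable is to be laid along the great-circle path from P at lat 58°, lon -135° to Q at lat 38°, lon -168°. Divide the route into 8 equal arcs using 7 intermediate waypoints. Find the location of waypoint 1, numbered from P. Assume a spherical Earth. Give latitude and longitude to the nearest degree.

Write both endpoints as unit vectors p₁, p₂ with components (cos φ cos λ, cos φ sin λ, sin φ).
The central angle between the endpoints is δ = arccos(p₁·p₂) ≈ 0.511 rad (29.3°).
Interpolate at f = 1/8 with slerp weights a = sin((1−f)δ)/sin δ ≈ 0.884, b = sin(fδ)/sin δ ≈ 0.131.
p = a·p₁ + b·p₂ ≈ (-0.432, -0.353, 0.830); φ = arcsin(p_z) ≈ 56.11°, λ = atan2(p_y, p_x) ≈ -140.77°.

≈ lat 56°, lon -141°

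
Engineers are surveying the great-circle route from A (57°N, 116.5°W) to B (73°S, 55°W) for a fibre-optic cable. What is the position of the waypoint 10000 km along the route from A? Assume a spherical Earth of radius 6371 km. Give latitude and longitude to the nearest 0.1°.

Write both endpoints as unit vectors p₁, p₂ with components (cos φ cos λ, cos φ sin λ, sin φ).
The central angle between the endpoints is δ = arccos(p₁·p₂) ≈ 2.383 rad (136.6°). The total great-circle distance is δ·R ≈ 2.383 × 6371 ≈ 15184 km, so the target fraction is f = 10000/15184 ≈ 0.659.
Interpolate at f ≈ 0.659 with slerp weights a = sin((1−f)δ)/sin δ ≈ 1.057, b = sin(fδ)/sin δ ≈ 1.454.
p = a·p₁ + b·p₂ ≈ (-0.013, -0.863, -0.504); φ = arcsin(p_z) ≈ -30.28°, λ = atan2(p_y, p_x) ≈ -90.86°.

≈ (30.3°S, 90.9°W)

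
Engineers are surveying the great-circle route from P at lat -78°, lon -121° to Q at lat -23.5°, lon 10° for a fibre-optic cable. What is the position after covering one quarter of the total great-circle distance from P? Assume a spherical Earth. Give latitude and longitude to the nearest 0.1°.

≈ lat -76.7°, lon -25.8°

From cos δ = sin φ₁ sin φ₂ + cos φ₁ cos φ₂ cos Δλ, the central angle is δ ≈ 1.303 rad (74.6°).
Interpolate at f = 1/4 with slerp weights a = sin((1−f)δ)/sin δ ≈ 0.860, b = sin(fδ)/sin δ ≈ 0.332.
p = a·p₁ + b·p₂ ≈ (0.208, -0.100, -0.973); φ = arcsin(p_z) ≈ -76.67°, λ = atan2(p_y, p_x) ≈ -25.80°.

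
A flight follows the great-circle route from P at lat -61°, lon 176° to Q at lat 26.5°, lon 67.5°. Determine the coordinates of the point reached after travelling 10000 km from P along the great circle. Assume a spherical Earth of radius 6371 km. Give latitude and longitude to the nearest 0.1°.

Convert each endpoint to a unit vector on the sphere (x = cos φ cos λ, y = cos φ sin λ, z = sin φ).
The central angle between the endpoints is δ = arccos(p₁·p₂) ≈ 2.127 rad (121.9°). The total great-circle distance is δ·R ≈ 2.127 × 6371 ≈ 13551 km, so the target fraction is f = 10000/13551 ≈ 0.738.
Interpolate at f ≈ 0.738 with slerp weights a = sin((1−f)δ)/sin δ ≈ 0.623, b = sin(fδ)/sin δ ≈ 1.177.
p = a·p₁ + b·p₂ ≈ (0.102, 0.995, -0.019); φ = arcsin(p_z) ≈ -1.11°, λ = atan2(p_y, p_x) ≈ 84.14°.

≈ lat -1.1°, lon 84.1°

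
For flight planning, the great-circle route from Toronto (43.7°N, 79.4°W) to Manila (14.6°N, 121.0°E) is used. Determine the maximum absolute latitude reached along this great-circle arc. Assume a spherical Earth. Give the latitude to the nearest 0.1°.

≈ 73.8°N

The great circle lies in the plane with unit normal n̂ = (p₁ × p₂)/|p₁ × p₂|.
Here n̂_z ≈ -0.278; the vertex latitude is φ_max = arccos|n̂_z| ≈ 73.8°.
Check via Clairaut: cos φ_max = |cos φ₁| · sin C = cos(43.7°)·sin(22.6°) ≈ 0.278, again giving ≈ 73.8°.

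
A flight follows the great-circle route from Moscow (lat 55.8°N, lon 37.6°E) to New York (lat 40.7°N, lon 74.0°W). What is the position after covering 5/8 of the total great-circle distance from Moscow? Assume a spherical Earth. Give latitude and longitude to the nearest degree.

≈ lat 59°N, lon 46°W

The haversine formula gives a central angle δ ≈ 1.178 rad (67.5°) between the endpoints.
Interpolate at f = 5/8 with slerp weights a = sin((1−f)δ)/sin δ ≈ 0.463, b = sin(fδ)/sin δ ≈ 0.727.
p = a·p₁ + b·p₂ ≈ (0.358, -0.371, 0.857); φ = arcsin(p_z) ≈ 58.96°, λ = atan2(p_y, p_x) ≈ -46.02°.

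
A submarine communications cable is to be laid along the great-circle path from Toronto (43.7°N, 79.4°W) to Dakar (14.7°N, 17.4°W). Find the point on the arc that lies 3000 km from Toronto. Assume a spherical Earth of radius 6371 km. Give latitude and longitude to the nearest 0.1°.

Write both endpoints as unit vectors p₁, p₂ with components (cos φ cos λ, cos φ sin λ, sin φ).
The central angle between the endpoints is δ = arccos(p₁·p₂) ≈ 1.043 rad (59.8°). The total great-circle distance is δ·R ≈ 1.043 × 6371 ≈ 6645 km, so the target fraction is f = 3000/6645 ≈ 0.451.
Interpolate at f ≈ 0.451 with slerp weights a = sin((1−f)δ)/sin δ ≈ 0.627, b = sin(fδ)/sin δ ≈ 0.525.
p = a·p₁ + b·p₂ ≈ (0.568, -0.597, 0.566); φ = arcsin(p_z) ≈ 34.49°, λ = atan2(p_y, p_x) ≈ -46.44°.

≈ 34.5°N, 46.4°W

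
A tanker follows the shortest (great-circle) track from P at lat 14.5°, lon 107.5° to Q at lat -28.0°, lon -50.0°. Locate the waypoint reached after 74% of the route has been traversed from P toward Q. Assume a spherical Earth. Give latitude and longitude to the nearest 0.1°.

The haversine formula gives a central angle δ ≈ 2.708 rad (155.1°) between the endpoints.
Interpolate at f = 0.74 with slerp weights a = sin((1−f)δ)/sin δ ≈ 1.539, b = sin(fδ)/sin δ ≈ 2.159.
p = a·p₁ + b·p₂ ≈ (0.777, -0.039, -0.628); φ = arcsin(p_z) ≈ -38.91°, λ = atan2(p_y, p_x) ≈ -2.87°.

≈ lat -38.9°, lon -2.9°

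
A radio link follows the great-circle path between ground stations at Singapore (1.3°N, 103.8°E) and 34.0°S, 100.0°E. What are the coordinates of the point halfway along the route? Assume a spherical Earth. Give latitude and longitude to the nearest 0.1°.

≈ 16.4°S, 102.1°E

Convert each endpoint to a unit vector on the sphere (x = cos φ cos λ, y = cos φ sin λ, z = sin φ).
The central angle between the endpoints is δ = arccos(p₁·p₂) ≈ 0.619 rad (35.5°).
Interpolate at f = 1/2 with slerp weights a = sin((1−f)δ)/sin δ ≈ 0.525, b = sin(fδ)/sin δ ≈ 0.525.
p = a·p₁ + b·p₂ ≈ (-0.201, 0.938, -0.282); φ = arcsin(p_z) ≈ -16.36°, λ = atan2(p_y, p_x) ≈ 102.08°.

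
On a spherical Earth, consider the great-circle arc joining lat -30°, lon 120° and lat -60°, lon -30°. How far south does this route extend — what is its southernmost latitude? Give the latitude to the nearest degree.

≈ -77°

The great circle lies in the plane with unit normal n̂ = (p₁ × p₂)/|p₁ × p₂|.
Here n̂_z ≈ -0.217; the vertex latitude is φ_max = arccos|n̂_z| ≈ 77.5°.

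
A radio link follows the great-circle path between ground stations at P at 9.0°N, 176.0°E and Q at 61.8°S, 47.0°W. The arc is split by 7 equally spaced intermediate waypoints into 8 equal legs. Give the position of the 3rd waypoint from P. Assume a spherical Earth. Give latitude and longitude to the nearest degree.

≈ 32°S, 166°W

Write both endpoints as unit vectors p₁, p₂ with components (cos φ cos λ, cos φ sin λ, sin φ).
The central angle between the endpoints is δ = arccos(p₁·p₂) ≈ 2.071 rad (118.6°).
Interpolate at f = 3/8 with slerp weights a = sin((1−f)δ)/sin δ ≈ 1.096, b = sin(fδ)/sin δ ≈ 0.798.
p = a·p₁ + b·p₂ ≈ (-0.823, -0.200, -0.532); φ = arcsin(p_z) ≈ -32.15°, λ = atan2(p_y, p_x) ≈ -166.31°.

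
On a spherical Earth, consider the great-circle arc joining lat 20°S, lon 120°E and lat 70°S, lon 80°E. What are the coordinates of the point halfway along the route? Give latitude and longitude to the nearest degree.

≈ lat 46°S, lon 110°E

Write both endpoints as unit vectors p₁, p₂ with components (cos φ cos λ, cos φ sin λ, sin φ).
The central angle between the endpoints is δ = arccos(p₁·p₂) ≈ 0.967 rad (55.4°).
Interpolate at f = 1/2 with slerp weights a = sin((1−f)δ)/sin δ ≈ 0.565, b = sin(fδ)/sin δ ≈ 0.565.
p = a·p₁ + b·p₂ ≈ (-0.232, 0.650, -0.724); φ = arcsin(p_z) ≈ -46.37°, λ = atan2(p_y, p_x) ≈ 109.63°.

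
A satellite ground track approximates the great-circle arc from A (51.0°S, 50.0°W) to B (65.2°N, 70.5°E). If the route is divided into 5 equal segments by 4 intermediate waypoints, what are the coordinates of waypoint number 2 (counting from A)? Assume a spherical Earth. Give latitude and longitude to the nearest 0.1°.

Write both endpoints as unit vectors p₁, p₂ with components (cos φ cos λ, cos φ sin λ, sin φ).
The central angle between the endpoints is δ = arccos(p₁·p₂) ≈ 2.567 rad (147.1°).
Interpolate at f = 2/5 with slerp weights a = sin((1−f)δ)/sin δ ≈ 1.839, b = sin(fδ)/sin δ ≈ 1.575.
p = a·p₁ + b·p₂ ≈ (0.964, -0.264, -0.000); φ = arcsin(p_z) ≈ -0.00°, λ = atan2(p_y, p_x) ≈ -15.32°.

≈ (0.0°N, 15.3°W)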